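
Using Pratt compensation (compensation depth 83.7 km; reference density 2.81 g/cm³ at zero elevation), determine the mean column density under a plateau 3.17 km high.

2.71 g/cm³

Pratt balance: ρ_ref D = ρ (D + h).
ρ = ρ_ref D/(D + h) = 2.81 × 83.7 km/(83.7 km + 3.17 km) = 2.71 g/cm³.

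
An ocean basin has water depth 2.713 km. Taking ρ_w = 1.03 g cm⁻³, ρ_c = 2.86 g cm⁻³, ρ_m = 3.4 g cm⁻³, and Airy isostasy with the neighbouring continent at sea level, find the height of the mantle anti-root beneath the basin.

Equating mass per unit area of the two columns: replacing crust with seawater at the top is compensated by replacing crust with mantle at the base: d (ρ_c − ρ_w) = a (ρ_m − ρ_c).
a = d (ρ_c − ρ_w)/(ρ_m − ρ_c) = 2.713 km × 1.83/0.54 = 9.19 km.

9.19 km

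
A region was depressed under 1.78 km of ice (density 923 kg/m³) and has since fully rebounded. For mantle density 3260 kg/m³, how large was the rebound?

0.504 km

Removing the load lets mantle flow back in; uplift u satisfies ρ_ice t = ρ_m u.
u = t ρ_ice/ρ_m = 1.78 km × 923/3260 = 0.504 km.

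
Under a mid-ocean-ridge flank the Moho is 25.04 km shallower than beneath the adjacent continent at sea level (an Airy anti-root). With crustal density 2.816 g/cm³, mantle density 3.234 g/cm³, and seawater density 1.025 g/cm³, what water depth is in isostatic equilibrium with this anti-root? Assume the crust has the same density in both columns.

5.84 km

Replacing a thickness d of crust by seawater at the top must be balanced by replacing crust with mantle at the base: d (ρ_c − ρ_w) = a (ρ_m − ρ_c).
d = a (ρ_m − ρ_c)/(ρ_c − ρ_w) = 25.04 km × 0.418/1.791 = 5.84 km.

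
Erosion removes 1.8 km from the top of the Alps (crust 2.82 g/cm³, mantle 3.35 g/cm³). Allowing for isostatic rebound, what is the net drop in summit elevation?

0.285 km

Rebound u = e ρ_c/ρ_m = 1.8 km × 2.82/3.35 = 1.515 km.
Net surface drop = e − u = 1.8 km − 1.515 km = e (ρ_m − ρ_c)/ρ_m = 0.285 km.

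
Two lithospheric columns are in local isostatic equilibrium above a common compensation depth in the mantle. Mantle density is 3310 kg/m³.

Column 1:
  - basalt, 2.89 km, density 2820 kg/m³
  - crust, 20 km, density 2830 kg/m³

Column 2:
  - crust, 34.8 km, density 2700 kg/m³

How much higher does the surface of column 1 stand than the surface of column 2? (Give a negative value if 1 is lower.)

For any compensation level in the mantle, the mantle terms cancel and isostasy reduces to e = (Σt_1 − Σt_2) − (Σ(ρt)_1 − Σ(ρt)_2) / ρ_m.
Σt_1 = 22.89 km; Σt_2 = 34.8 km; Σ(ρt)_1 = 64749.8; Σ(ρt)_2 = 93960 (in km·kg/m³).
e = (22.89 − 34.8) − (64749.8 − 93960) / 3310 = −3.09 km.

−3.09 km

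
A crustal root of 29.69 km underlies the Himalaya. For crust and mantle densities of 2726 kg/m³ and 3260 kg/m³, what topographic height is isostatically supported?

In Airy isostatic equilibrium: ρ_c h = (ρ_m − ρ_c) r.
h = r (ρ_m − ρ_c) / ρ_c = 29.69 km × (3260 − 2726) / 2726 = 5.82 km.

5.82 km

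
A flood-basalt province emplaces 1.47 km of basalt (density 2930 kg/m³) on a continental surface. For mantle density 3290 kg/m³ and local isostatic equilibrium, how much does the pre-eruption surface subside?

Subaerial loading: s = t ρ_load / ρ_m.
s = 1.47 km × 2930/3290 = 1.31 km.

1.31 km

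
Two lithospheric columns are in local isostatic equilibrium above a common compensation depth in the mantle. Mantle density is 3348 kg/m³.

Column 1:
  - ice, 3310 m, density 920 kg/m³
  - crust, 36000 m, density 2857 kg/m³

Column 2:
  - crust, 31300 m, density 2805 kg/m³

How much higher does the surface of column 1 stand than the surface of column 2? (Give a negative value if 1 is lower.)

2600 m

For any compensation level in the mantle, the mantle terms cancel and isostasy reduces to e = (Σt_1 − Σt_2) − (Σ(ρt)_1 − Σ(ρt)_2) / ρ_m.
Σt_1 = 39310 m; Σt_2 = 31300 m; Σ(ρt)_1 = 105897200; Σ(ρt)_2 = 87796500 (in m·kg/m³).
e = (39310 − 31300) − (105897200 − 87796500) / 3348 = 2600 m.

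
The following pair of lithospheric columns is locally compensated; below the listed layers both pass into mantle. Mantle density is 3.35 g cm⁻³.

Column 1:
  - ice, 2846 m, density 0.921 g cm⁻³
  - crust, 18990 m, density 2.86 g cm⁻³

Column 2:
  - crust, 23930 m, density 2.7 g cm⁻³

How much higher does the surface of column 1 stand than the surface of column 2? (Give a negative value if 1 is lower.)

198 m

For any compensation level in the mantle, the mantle terms cancel and isostasy reduces to e = (Σt_1 − Σt_2) − (Σ(ρt)_1 − Σ(ρt)_2) / ρ_m.
Σt_1 = 21836 m; Σt_2 = 23930 m; Σ(ρt)_1 = 56932.566; Σ(ρt)_2 = 64611 (in m·g cm⁻³).
e = (21836 − 23930) − (56932.566 − 64611) / 3.35 = 198 m.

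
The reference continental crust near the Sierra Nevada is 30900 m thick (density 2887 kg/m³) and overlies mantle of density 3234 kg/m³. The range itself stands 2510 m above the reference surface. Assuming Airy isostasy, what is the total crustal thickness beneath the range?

54300 m

Root depth r = h ρ_c / (ρ_m − ρ_c) = 2510 m × 2887 / 347 = 20880 m.
Total thickness = T + h + r = 30900 m + 2510 m + 20880 m = 54300 m.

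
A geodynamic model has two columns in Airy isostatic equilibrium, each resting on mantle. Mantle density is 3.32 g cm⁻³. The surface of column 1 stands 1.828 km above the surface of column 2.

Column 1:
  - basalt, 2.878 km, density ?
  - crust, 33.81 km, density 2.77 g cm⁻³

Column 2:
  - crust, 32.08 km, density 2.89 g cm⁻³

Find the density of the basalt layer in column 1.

2.88 g cm⁻³

Take the compensation level at the base of the deeper column (depth z_c below the surface of column 1) and equate Σ ρ_i t_i down to z_c; mantle fills any gap and the z_c terms cancel.
Column 1: 2.878×ρ + 33.81×2.77 + (z_c − 36.688)×3.32
Column 2: 1.828×0 + 32.08×2.89 + (z_c − 1.828 − 32.08)×3.32
The z_c×3.32 term appears on both sides and cancels. Collect the known terms of each column as K = Σ(ρt)_known − 3.32 × (depth of known layers): K_1 = 93.6537 − 3.32×36.688 = −28.15046; K_2 = 92.7112 − 3.32×(1.828 + 32.08) = −19.86336.
Balance: K_1 + 2.878×ρ = K_2, so ρ = (K_2 − K_1)/2.878 = 8.2871/2.878 = 2.88 g cm⁻³.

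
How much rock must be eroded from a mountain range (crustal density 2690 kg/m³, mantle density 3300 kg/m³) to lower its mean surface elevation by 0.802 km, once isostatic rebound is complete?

Net drop Δ = e − u = e − e ρ_c/ρ_m = e (ρ_m − ρ_c)/ρ_m.
e = Δ ρ_m/(ρ_m − ρ_c) = 0.802 km × 3300/610 = 4.34 km.

4.34 km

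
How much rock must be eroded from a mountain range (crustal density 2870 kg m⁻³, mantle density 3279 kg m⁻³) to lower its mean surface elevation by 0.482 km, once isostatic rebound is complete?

3.86 km

Net drop Δ = e − u = e − e ρ_c/ρ_m = e (ρ_m − ρ_c)/ρ_m.
e = Δ ρ_m/(ρ_m − ρ_c) = 0.482 km × 3279/409 = 3.86 km.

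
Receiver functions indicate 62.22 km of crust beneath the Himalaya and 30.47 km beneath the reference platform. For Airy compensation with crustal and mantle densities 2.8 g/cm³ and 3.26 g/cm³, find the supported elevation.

4.48 km

Excess crust Δ = 62.22 km − 30.47 km = 31.75 km, split between elevation h and root r with h + r = Δ.
Airy balance ρ_c h = (ρ_m − ρ_c) r gives r = h ρ_c/(ρ_m − ρ_c), so h (1 + ρ_c/(ρ_m − ρ_c)) = Δ, i.e. h = Δ (ρ_m − ρ_c)/ρ_m.
h = 31.75 km × 0.46/3.26 = 4.48 km.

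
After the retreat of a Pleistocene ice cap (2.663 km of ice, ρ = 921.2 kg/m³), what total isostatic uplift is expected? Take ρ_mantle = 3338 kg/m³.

Removing the load lets mantle flow back in; uplift u satisfies ρ_ice t = ρ_m u.
u = t ρ_ice/ρ_m = 2.663 km × 921.2/3338 = 0.735 km.

0.735 km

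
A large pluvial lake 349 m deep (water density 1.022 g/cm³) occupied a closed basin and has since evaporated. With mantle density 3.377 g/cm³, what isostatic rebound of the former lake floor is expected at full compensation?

106 m

u = d ρ_w/ρ_m = 349 m × 1.022/3.377 = 106 m.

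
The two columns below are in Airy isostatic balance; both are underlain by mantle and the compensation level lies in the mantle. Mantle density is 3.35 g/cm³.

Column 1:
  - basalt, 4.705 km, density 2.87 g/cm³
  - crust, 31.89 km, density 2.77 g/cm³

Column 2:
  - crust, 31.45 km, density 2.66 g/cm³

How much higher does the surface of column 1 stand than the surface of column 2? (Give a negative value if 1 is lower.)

For any compensation level in the mantle, the mantle terms cancel and isostasy reduces to e = (Σt_1 − Σt_2) − (Σ(ρt)_1 − Σ(ρt)_2) / ρ_m.
Σt_1 = 36.595 km; Σt_2 = 31.45 km; Σ(ρt)_1 = 101.83865; Σ(ρt)_2 = 83.657 (in km·g/cm³).
e = (36.595 − 31.45) − (101.83865 − 83.657) / 3.35 = −0.282 km.

−0.282 km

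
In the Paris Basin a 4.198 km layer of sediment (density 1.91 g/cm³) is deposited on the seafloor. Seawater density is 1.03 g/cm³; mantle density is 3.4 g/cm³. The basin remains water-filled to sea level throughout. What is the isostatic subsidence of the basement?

1.56 km

Submarine loading: the sediment displaces seawater, and the subsidence is in turn flooded, so s (ρ_m − ρ_w) = t (ρ_sed − ρ_w).
s = 4.198 km × (1.91 − 1.03) / (3.4 − 1.03) = 1.56 km.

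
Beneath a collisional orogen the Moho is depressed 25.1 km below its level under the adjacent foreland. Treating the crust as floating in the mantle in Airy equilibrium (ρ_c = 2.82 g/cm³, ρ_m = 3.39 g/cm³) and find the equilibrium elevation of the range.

5.07 km

Balancing pressure at the compensation depth: ρ_c h = (ρ_m − ρ_c) r.
h = r (ρ_m − ρ_c) / ρ_c = 25.1 km × (3.39 − 2.82) / 2.82 = 5.07 km.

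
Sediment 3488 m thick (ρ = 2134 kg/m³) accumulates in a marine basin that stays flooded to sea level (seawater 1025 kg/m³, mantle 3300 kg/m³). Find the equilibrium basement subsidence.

1700 m

Submarine loading: the sediment displaces seawater, and the subsidence is in turn flooded, so s (ρ_m − ρ_w) = t (ρ_sed − ρ_w).
s = 3488 m × (2134 − 1025) / (3300 − 1025) = 1700 m.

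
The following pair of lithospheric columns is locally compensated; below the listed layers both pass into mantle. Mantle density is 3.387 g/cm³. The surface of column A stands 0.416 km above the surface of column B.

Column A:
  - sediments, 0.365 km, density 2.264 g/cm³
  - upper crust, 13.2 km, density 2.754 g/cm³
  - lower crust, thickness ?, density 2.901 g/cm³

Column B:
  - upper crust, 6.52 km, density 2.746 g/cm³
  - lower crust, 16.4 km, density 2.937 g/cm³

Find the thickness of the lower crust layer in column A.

8.65 km

Take the compensation level at the base of the deeper column (depth z_c below the surface of column A) and equate Σ ρ_i t_i down to z_c; mantle fills any gap and the z_c terms cancel.
Column A: 0.365×2.264 + 13.2×2.754 + x×2.901 + (z_c − 13.565 − x)×3.387
Column B: 0.416×0 + 6.52×2.746 + 16.4×2.937 + (z_c − 0.416 − 22.92)×3.387
The z_c×3.387 term appears on both sides and cancels. Collect the known terms of each column as K = Σ(ρt)_known − 3.387 × (depth of known layers): K_A = 37.17916 − 3.387×13.565 = −8.765495; K_B = 66.07072 − 3.387×(0.416 + 22.92) = −12.968312.
Balance: K_A − x×(3.387 − 2.901) = K_B, so x = (K_A − K_B)/(3.387 − 2.901) = 4.20282/0.486 = 8.65 km.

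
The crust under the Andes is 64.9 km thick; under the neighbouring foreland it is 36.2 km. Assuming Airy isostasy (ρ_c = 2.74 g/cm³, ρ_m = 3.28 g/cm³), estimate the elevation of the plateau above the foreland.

4.73 km

Excess crust Δ = 64.9 km − 36.2 km = 28.7 km, split between elevation h and root r with h + r = Δ.
Airy balance ρ_c h = (ρ_m − ρ_c) r gives r = h ρ_c/(ρ_m − ρ_c), so h (1 + ρ_c/(ρ_m − ρ_c)) = Δ, i.e. h = Δ (ρ_m − ρ_c)/ρ_m.
h = 28.7 km × 0.54/3.28 = 4.73 km.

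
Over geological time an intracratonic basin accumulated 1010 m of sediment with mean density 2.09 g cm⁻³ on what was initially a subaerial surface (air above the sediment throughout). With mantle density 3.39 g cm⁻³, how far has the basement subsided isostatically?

623 m

Subaerial load: s = t ρ_sed / ρ_m = 1010 m × 2.09/3.39 = 623 m.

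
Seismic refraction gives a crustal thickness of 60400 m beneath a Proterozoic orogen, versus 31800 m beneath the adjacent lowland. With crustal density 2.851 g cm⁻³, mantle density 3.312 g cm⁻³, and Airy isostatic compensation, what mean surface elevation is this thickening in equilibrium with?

3980 m

Excess crust Δ = 60400 m − 31800 m = 28600 m, split between elevation h and root r with h + r = Δ.
Airy balance ρ_c h = (ρ_m − ρ_c) r gives r = h ρ_c/(ρ_m − ρ_c), so h (1 + ρ_c/(ρ_m − ρ_c)) = Δ, i.e. h = Δ (ρ_m − ρ_c)/ρ_m.
h = 28600 m × 0.461/3.312 = 3980 m.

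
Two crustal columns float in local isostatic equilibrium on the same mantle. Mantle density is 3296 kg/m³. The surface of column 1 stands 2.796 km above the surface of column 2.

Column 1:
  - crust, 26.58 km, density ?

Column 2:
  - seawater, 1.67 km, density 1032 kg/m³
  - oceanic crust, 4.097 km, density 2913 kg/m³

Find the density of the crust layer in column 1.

Take the compensation level at the base of the deeper column (depth z_c below the surface of column 1) and equate Σ ρ_i t_i down to z_c; mantle fills any gap and the z_c terms cancel.
Column 1: 26.58×ρ + (z_c − 26.58)×3296
Column 2: 2.796×0 + 1.67×1032 + 4.097×2913 + (z_c − 2.796 − 5.767)×3296
The z_c×3296 term appears on both sides and cancels. Collect the known terms of each column as K = Σ(ρt)_known − 3296 × (depth of known layers): K_1 = 0 − 3296×26.58 = −87607.68; K_2 = 13658.001 − 3296×(2.796 + 5.767) = −14565.647.
Balance: K_1 + 26.58×ρ = K_2, so ρ = (K_2 − K_1)/26.58 = 73042/26.58 = 2750 kg/m³.

2750 kg/m³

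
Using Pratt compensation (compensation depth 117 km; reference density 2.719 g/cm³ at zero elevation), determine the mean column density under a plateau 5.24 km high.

2.6 g/cm³

Pratt balance: ρ_ref D = ρ (D + h).
ρ = ρ_ref D/(D + h) = 2.719 × 117 km/(117 km + 5.24 km) = 2.6 g/cm³.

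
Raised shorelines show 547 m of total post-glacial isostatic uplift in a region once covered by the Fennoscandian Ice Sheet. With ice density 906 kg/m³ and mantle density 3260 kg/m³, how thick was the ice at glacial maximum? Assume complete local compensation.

1970 m

u = t ρ_ice/ρ_m → t = u ρ_m/ρ_ice = 547 m × 3260/906 = 1970 m.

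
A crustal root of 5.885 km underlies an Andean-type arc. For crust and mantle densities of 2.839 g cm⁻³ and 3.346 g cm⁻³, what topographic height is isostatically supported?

1.05 km

Isostatic balance requires: ρ_c h = (ρ_m − ρ_c) r.
h = r (ρ_m − ρ_c) / ρ_c = 5.885 km × (3.346 − 2.839) / 2.839 = 1.05 km.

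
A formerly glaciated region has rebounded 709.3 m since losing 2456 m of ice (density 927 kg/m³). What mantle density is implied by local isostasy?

3210 kg/m³

ρ_m = ρ_ice t / u = 927 × 2456 m/709.3 m = 3210 kg/m³.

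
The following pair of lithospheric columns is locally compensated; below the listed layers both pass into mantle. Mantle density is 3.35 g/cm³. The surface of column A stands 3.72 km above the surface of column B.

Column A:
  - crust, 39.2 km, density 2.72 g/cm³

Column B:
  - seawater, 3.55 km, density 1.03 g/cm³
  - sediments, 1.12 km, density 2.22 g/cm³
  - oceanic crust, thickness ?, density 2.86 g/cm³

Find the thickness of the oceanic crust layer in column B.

Take the compensation level at the base of the deeper column (depth z_c below the surface of column A) and equate Σ ρ_i t_i down to z_c; mantle fills any gap and the z_c terms cancel.
Column A: 39.2×2.72 + (z_c − 39.2)×3.35
Column B: 3.72×0 + 3.55×1.03 + 1.12×2.22 + x×2.86 + (z_c − 3.72 − 4.67 − x)×3.35
The z_c×3.35 term appears on both sides and cancels. Collect the known terms of each column as K = Σ(ρt)_known − 3.35 × (depth of known layers): K_A = 106.624 − 3.35×39.2 = −24.696; K_B = 6.1429 − 3.35×(3.72 + 4.67) = −21.9636.
Balance: K_A = K_B − x×(3.35 − 2.86), so x = (K_B − K_A)/(3.35 − 2.86) = 2.7324/0.49 = 5.58 km.

5.58 km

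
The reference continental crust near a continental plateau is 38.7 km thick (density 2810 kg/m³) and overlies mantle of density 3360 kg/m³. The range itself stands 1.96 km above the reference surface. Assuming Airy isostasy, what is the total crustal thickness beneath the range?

50.7 km

Root depth r = h ρ_c / (ρ_m − ρ_c) = 1.96 km × 2810 / 550 = 10.01 km.
Total thickness = T + h + r = 38.7 km + 1.96 km + 10.01 km = 50.7 km.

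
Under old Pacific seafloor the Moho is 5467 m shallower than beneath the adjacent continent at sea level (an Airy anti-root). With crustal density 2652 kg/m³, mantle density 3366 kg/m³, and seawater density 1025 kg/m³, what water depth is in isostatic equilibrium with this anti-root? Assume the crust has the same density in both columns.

Replacing a thickness d of crust by seawater at the top must be balanced by replacing crust with mantle at the base: d (ρ_c − ρ_w) = a (ρ_m − ρ_c).
d = a (ρ_m − ρ_c)/(ρ_c − ρ_w) = 5467 m × 714/1627 = 2400 m.

2400 m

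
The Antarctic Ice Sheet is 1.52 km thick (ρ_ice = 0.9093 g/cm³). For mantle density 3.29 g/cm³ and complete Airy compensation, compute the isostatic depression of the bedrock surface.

Isostatic balance requires: the ice load ρ_ice t is balanced by mantle displaced below, ρ_m s.
s = t ρ_ice / ρ_m = 1.52 km × 0.9093/3.29 = 0.42 km.

0.42 km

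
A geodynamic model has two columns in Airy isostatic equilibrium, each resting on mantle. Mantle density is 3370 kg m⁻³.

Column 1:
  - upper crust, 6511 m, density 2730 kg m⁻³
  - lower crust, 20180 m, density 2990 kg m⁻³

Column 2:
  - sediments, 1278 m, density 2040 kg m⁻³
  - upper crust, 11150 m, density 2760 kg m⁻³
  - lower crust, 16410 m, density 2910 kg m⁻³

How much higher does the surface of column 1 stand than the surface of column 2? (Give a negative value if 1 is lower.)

For any compensation level in the mantle, the mantle terms cancel and isostasy reduces to e = (Σt_1 − Σt_2) − (Σ(ρt)_1 − Σ(ρt)_2) / ρ_m.
Σt_1 = 26691 m; Σt_2 = 28838 m; Σ(ρt)_1 = 78113230; Σ(ρt)_2 = 81134220 (in m·kg m⁻³).
e = (26691 − 28838) − (78113230 − 81134220) / 3370 = −1250 m.

−1250 m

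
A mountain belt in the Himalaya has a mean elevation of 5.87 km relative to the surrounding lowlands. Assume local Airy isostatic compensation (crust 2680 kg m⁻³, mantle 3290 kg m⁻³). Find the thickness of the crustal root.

25.8 km

Equating mass per unit area of the two columns: the weight of the topography is balanced by the buoyancy of the root, ρ_c h = (ρ_m − ρ_c) r.
r = h · ρ_c / (ρ_m − ρ_c) = 5.87 km × 2680 / (3290 − 2680) = 25.8 km.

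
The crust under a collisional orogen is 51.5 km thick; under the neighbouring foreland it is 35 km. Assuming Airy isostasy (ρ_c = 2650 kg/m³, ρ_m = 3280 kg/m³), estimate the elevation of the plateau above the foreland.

3.17 km

Excess crust Δ = 51.5 km − 35 km = 16.5 km, split between elevation h and root r with h + r = Δ.
Airy balance ρ_c h = (ρ_m − ρ_c) r gives r = h ρ_c/(ρ_m − ρ_c), so h (1 + ρ_c/(ρ_m − ρ_c)) = Δ, i.e. h = Δ (ρ_m − ρ_c)/ρ_m.
h = 16.5 km × 630/3280 = 3.17 km.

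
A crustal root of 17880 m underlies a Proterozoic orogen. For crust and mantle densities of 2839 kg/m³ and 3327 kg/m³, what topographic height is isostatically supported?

Equating mass per unit area of the two columns: ρ_c h = (ρ_m − ρ_c) r.
h = r (ρ_m − ρ_c) / ρ_c = 17880 m × (3327 − 2839) / 2839 = 3070 m.

3070 m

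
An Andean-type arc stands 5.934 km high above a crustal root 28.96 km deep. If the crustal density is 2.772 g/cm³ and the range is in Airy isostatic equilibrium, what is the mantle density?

Airy balance: ρ_c h = (ρ_m − ρ_c) r → ρ_m = ρ_c (1 + h/r).
ρ_m = 2.772 × (1 + 5.934 km/28.96 km) = 3.34 g/cm³.

3.34 g/cm³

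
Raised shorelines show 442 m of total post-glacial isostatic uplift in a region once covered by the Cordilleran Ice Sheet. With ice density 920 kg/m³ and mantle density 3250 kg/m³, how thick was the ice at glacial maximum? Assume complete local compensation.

1560 m

u = t ρ_ice/ρ_m → t = u ρ_m/ρ_ice = 442 m × 3250/920 = 1560 m.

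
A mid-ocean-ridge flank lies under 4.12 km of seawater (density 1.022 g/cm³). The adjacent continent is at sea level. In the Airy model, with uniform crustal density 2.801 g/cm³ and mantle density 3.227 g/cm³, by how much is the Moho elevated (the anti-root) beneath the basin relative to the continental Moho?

17.2 km

Equating mass per unit area of the two columns: replacing crust with seawater at the top is compensated by replacing crust with mantle at the base: d (ρ_c − ρ_w) = a (ρ_m − ρ_c).
a = d (ρ_c − ρ_w)/(ρ_m − ρ_c) = 4.12 km × 1.779/0.426 = 17.2 km.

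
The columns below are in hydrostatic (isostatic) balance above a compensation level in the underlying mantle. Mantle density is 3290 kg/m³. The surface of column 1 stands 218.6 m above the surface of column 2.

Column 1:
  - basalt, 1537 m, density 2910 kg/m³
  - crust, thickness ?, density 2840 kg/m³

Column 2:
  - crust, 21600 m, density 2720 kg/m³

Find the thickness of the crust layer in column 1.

Take the compensation level at the base of the deeper column (depth z_c below the surface of column 1) and equate Σ ρ_i t_i down to z_c; mantle fills any gap and the z_c terms cancel.
Column 1: 1537×2910 + x×2840 + (z_c − 1537 − x)×3290
Column 2: 218.6×0 + 21600×2720 + (z_c − 218.6 − 21600)×3290
The z_c×3290 term appears on both sides and cancels. Collect the known terms of each column as K = Σ(ρt)_known − 3290 × (depth of known layers): K_1 = 4472670 − 3290×1537 = −584060; K_2 = 58752000 − 3290×(218.6 + 21600) = −13031194.
Balance: K_1 − x×(3290 − 2840) = K_2, so x = (K_1 − K_2)/(3290 − 2840) = 12447100/450 = 27700 m.

27700 m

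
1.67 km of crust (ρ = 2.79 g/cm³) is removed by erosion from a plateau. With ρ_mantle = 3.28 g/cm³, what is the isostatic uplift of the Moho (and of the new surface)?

1.42 km

Unloading: uplift u = e ρ_c/ρ_m = 1.67 km × 2.79/3.28 = 1.42 km.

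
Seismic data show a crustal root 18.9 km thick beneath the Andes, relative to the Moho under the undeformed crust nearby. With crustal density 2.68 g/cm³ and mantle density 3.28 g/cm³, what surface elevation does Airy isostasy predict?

4.23 km

Isostatic balance requires: ρ_c h = (ρ_m − ρ_c) r.
h = r (ρ_m − ρ_c) / ρ_c = 18.9 km × (3.28 − 2.68) / 2.68 = 4.23 km.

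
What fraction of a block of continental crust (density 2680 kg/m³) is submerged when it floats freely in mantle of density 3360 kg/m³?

Submerged fraction = ρ_obj/ρ_fluid = 2680/3360 = 0.798.

0.798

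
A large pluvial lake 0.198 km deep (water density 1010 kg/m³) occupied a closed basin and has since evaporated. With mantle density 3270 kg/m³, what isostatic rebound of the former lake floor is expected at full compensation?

u = d ρ_w/ρ_m = 0.198 km × 1010/3270 = 0.0612 km.

0.0612 km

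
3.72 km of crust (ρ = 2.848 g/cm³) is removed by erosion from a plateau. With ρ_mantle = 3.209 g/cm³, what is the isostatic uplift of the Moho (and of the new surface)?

Unloading: uplift u = e ρ_c/ρ_m = 3.72 km × 2.848/3.209 = 3.3 km.

3.3 km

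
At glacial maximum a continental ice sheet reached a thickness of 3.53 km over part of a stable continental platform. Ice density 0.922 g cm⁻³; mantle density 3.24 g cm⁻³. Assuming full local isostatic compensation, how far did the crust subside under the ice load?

1 km

By Archimedes' principle applied to the lithosphere: the ice load ρ_ice t is balanced by mantle displaced below, ρ_m s.
s = t ρ_ice / ρ_m = 3.53 km × 0.922/3.24 = 1 km.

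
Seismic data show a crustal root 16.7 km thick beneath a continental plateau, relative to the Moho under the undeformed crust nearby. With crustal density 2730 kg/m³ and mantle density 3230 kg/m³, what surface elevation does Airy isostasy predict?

3.06 km

By Archimedes' principle applied to the lithosphere: ρ_c h = (ρ_m − ρ_c) r.
h = r (ρ_m − ρ_c) / ρ_c = 16.7 km × (3230 − 2730) / 2730 = 3.06 km.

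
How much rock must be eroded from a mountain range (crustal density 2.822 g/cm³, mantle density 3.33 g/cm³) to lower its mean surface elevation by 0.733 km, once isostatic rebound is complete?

Net drop Δ = e − u = e − e ρ_c/ρ_m = e (ρ_m − ρ_c)/ρ_m.
e = Δ ρ_m/(ρ_m − ρ_c) = 0.733 km × 3.33/0.508 = 4.8 km.

4.8 km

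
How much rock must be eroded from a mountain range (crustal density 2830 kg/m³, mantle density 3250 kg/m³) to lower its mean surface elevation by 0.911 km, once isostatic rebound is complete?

7.05 km

Net drop Δ = e − u = e − e ρ_c/ρ_m = e (ρ_m − ρ_c)/ρ_m.
e = Δ ρ_m/(ρ_m − ρ_c) = 0.911 km × 3250/420 = 7.05 km.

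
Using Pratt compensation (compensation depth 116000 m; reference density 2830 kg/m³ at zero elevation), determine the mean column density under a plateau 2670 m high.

Pratt balance: ρ_ref D = ρ (D + h).
ρ = ρ_ref D/(D + h) = 2830 × 116000 m/(116000 m + 2670 m) = 2770 kg/m³.

2770 kg/m³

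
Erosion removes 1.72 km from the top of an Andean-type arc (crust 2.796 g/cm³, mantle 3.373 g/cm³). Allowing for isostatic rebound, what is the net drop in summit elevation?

0.294 km

Rebound u = e ρ_c/ρ_m = 1.72 km × 2.796/3.373 = 1.426 km.
Net surface drop = e − u = 1.72 km − 1.426 km = e (ρ_m − ρ_c)/ρ_m = 0.294 km.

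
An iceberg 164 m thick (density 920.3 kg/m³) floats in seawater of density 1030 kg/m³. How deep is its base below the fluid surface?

Draft d = t ρ_obj/ρ_fluid = 164 m × 920.3/1030 = 147 m.

147 m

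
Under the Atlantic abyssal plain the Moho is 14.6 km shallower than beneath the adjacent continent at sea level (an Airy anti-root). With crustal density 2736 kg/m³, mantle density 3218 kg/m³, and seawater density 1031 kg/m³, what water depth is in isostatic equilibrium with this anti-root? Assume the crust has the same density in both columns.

4.13 km

Replacing a thickness d of crust by seawater at the top must be balanced by replacing crust with mantle at the base: d (ρ_c − ρ_w) = a (ρ_m − ρ_c).
d = a (ρ_m − ρ_c)/(ρ_c − ρ_w) = 14.6 km × 482/1705 = 4.13 km.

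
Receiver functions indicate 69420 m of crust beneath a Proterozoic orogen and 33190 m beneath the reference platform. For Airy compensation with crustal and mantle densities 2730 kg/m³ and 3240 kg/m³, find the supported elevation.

5700 m

Excess crust Δ = 69420 m − 33190 m = 36230 m, split between elevation h and root r with h + r = Δ.
Airy balance ρ_c h = (ρ_m − ρ_c) r gives r = h ρ_c/(ρ_m − ρ_c), so h (1 + ρ_c/(ρ_m − ρ_c)) = Δ, i.e. h = Δ (ρ_m − ρ_c)/ρ_m.
h = 36230 m × 510/3240 = 5700 m.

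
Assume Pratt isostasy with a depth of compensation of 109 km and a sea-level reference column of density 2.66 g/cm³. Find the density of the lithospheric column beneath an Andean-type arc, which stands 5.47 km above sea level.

Pratt balance: ρ_ref D = ρ (D + h).
ρ = ρ_ref D/(D + h) = 2.66 × 109 km/(109 km + 5.47 km) = 2.53 g/cm³.

2.53 g/cm³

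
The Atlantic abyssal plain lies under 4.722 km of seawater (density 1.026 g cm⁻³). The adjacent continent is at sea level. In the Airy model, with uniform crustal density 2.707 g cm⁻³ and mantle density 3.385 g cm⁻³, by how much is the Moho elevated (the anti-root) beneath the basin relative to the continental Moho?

Balancing pressure at the compensation depth: replacing crust with seawater at the top is compensated by replacing crust with mantle at the base: d (ρ_c − ρ_w) = a (ρ_m − ρ_c).
a = d (ρ_c − ρ_w)/(ρ_m − ρ_c) = 4.722 km × 1.681/0.678 = 11.7 km.

11.7 km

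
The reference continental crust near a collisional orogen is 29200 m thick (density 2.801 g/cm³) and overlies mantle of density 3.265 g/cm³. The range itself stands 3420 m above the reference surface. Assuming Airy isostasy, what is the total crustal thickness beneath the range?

Root depth r = h ρ_c / (ρ_m − ρ_c) = 3420 m × 2.801 / 0.464 = 20650 m.
Total thickness = T + h + r = 29200 m + 3420 m + 20650 m = 53300 m.

53300 m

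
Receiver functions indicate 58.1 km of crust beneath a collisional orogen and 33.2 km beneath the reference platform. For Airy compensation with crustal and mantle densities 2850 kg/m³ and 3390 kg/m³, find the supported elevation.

Excess crust Δ = 58.1 km − 33.2 km = 24.9 km, split between elevation h and root r with h + r = Δ.
Airy balance ρ_c h = (ρ_m − ρ_c) r gives r = h ρ_c/(ρ_m − ρ_c), so h (1 + ρ_c/(ρ_m − ρ_c)) = Δ, i.e. h = Δ (ρ_m − ρ_c)/ρ_m.
h = 24.9 km × 540/3390 = 3.97 km.

3.97 km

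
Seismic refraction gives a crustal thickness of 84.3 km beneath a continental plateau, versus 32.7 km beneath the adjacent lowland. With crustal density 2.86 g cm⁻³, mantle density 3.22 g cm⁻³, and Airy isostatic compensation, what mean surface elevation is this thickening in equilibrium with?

5.77 km

Excess crust Δ = 84.3 km − 32.7 km = 51.6 km, split between elevation h and root r with h + r = Δ.
Airy balance ρ_c h = (ρ_m − ρ_c) r gives r = h ρ_c/(ρ_m − ρ_c), so h (1 + ρ_c/(ρ_m − ρ_c)) = Δ, i.e. h = Δ (ρ_m − ρ_c)/ρ_m.
h = 51.6 km × 0.36/3.22 = 5.77 km.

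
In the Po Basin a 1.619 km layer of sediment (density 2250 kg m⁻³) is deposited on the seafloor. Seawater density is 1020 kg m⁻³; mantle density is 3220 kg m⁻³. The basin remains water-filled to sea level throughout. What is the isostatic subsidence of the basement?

0.905 km

Submarine loading: the sediment displaces seawater, and the subsidence is in turn flooded, so s (ρ_m − ρ_w) = t (ρ_sed − ρ_w).
s = 1.619 km × (2250 − 1020) / (3220 − 1020) = 0.905 km.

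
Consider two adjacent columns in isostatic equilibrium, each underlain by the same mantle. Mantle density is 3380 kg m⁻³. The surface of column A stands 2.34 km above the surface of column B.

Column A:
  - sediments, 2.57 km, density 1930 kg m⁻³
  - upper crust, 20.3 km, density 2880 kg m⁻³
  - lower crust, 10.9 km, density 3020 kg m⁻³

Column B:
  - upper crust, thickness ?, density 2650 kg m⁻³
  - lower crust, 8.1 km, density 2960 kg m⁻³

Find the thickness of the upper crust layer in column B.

Take the compensation level at the base of the deeper column (depth z_c below the surface of column A) and equate Σ ρ_i t_i down to z_c; mantle fills any gap and the z_c terms cancel.
Column A: 2.57×1930 + 20.3×2880 + 10.9×3020 + (z_c − 33.77)×3380
Column B: 2.34×0 + x×2650 + 8.1×2960 + (z_c − 2.34 − 8.1 − x)×3380
The z_c×3380 term appears on both sides and cancels. Collect the known terms of each column as K = Σ(ρt)_known − 3380 × (depth of known layers): K_A = 96342.1 − 3380×33.77 = −17800.5; K_B = 23976 − 3380×(2.34 + 8.1) = −11311.2.
Balance: K_A = K_B − x×(3380 − 2650), so x = (K_B − K_A)/(3380 − 2650) = 6489.3/730 = 8.89 km.

8.89 km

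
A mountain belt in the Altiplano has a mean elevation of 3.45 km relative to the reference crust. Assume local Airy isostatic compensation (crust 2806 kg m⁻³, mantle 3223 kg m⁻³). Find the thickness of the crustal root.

23.2 km

Isostatic balance requires: the weight of the topography is balanced by the buoyancy of the root, ρ_c h = (ρ_m − ρ_c) r.
r = h · ρ_c / (ρ_m − ρ_c) = 3.45 km × 2806 / (3223 − 2806) = 23.2 km.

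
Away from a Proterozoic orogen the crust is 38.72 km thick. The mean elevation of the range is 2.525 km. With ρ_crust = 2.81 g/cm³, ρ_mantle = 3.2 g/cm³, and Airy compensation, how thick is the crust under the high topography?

59.4 km

Root depth r = h ρ_c / (ρ_m − ρ_c) = 2.525 km × 2.81 / 0.39 = 18.19 km.
Total thickness = T + h + r = 38.72 km + 2.525 km + 18.19 km = 59.4 km.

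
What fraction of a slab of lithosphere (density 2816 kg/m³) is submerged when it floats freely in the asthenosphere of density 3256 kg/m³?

86.5%

Submerged fraction = ρ_obj/ρ_fluid = 2816/3256 = 86.5%.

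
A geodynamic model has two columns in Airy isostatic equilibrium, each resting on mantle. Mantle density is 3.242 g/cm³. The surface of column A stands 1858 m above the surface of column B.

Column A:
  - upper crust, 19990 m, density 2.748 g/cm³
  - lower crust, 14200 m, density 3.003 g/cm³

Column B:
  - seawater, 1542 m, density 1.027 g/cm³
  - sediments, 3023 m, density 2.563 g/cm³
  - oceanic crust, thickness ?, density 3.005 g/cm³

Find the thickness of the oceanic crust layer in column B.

7500 m

Take the compensation level at the base of the deeper column (depth z_c below the surface of column A) and equate Σ ρ_i t_i down to z_c; mantle fills any gap and the z_c terms cancel.
Column A: 19990×2.748 + 14200×3.003 + (z_c − 34190)×3.242
Column B: 1858×0 + 1542×1.027 + 3023×2.563 + x×3.005 + (z_c − 1858 − 4565 − x)×3.242
The z_c×3.242 term appears on both sides and cancels. Collect the known terms of each column as K = Σ(ρt)_known − 3.242 × (depth of known layers): K_A = 97575.12 − 3.242×34190 = −13268.86; K_B = 9331.583 − 3.242×(1858 + 4565) = −11491.783.
Balance: K_A = K_B − x×(3.242 − 3.005), so x = (K_B − K_A)/(3.242 − 3.005) = 1777.08/0.237 = 7500 m.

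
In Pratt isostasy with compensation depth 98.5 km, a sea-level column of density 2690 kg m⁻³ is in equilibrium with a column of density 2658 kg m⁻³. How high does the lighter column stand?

ρ_ref D = ρ (D + h) → h = D (ρ_ref − ρ)/ρ.
h = 98.5 km × (2690 − 2658)/2658 = 1.19 km.

1.19 km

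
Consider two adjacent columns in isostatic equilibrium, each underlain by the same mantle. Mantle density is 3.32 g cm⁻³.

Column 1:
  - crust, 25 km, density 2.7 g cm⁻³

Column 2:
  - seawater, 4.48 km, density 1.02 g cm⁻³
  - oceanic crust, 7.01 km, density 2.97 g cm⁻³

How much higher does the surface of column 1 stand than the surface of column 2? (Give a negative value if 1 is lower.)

0.826 km

For any compensation level in the mantle, the mantle terms cancel and isostasy reduces to e = (Σt_1 − Σt_2) − (Σ(ρt)_1 − Σ(ρt)_2) / ρ_m.
Σt_1 = 25 km; Σt_2 = 11.49 km; Σ(ρt)_1 = 67.5; Σ(ρt)_2 = 25.3893 (in km·g cm⁻³).
e = (25 − 11.49) − (67.5 − 25.3893) / 3.32 = 0.826 km.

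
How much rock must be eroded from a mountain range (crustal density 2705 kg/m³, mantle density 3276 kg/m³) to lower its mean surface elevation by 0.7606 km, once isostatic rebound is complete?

4.36 km

Net drop Δ = e − u = e − e ρ_c/ρ_m = e (ρ_m − ρ_c)/ρ_m.
e = Δ ρ_m/(ρ_m − ρ_c) = 0.7606 km × 3276/571 = 4.36 km.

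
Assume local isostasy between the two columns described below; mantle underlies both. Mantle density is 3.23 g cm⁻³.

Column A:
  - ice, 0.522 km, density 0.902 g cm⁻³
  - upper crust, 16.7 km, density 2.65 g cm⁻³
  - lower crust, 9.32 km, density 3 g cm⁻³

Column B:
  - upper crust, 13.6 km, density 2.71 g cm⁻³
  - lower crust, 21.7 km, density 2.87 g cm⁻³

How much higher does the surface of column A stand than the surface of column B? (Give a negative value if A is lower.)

−0.569 km

For any compensation level in the mantle, the mantle terms cancel and isostasy reduces to e = (Σt_A − Σt_B) − (Σ(ρt)_A − Σ(ρt)_B) / ρ_m.
Σt_A = 26.542 km; Σt_B = 35.3 km; Σ(ρt)_A = 72.685844; Σ(ρt)_B = 99.135 (in km·g cm⁻³).
e = (26.542 − 35.3) − (72.685844 − 99.135) / 3.23 = −0.569 km.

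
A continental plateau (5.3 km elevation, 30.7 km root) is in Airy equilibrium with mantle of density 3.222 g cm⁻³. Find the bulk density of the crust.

ρ_c h = (ρ_m − ρ_c) r → ρ_c (h + r) = ρ_m r → ρ_c = ρ_m r / (h + r).
ρ_c = 3.222 × 30.7 km / (5.3 km + 30.7 km) = 2.75 g cm⁻³.

2.75 g cm⁻³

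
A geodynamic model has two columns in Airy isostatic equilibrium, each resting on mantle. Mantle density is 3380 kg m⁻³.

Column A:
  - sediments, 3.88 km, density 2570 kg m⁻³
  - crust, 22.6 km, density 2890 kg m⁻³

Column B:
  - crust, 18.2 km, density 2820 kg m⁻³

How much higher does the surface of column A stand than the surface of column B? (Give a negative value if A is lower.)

1.19 km

For any compensation level in the mantle, the mantle terms cancel and isostasy reduces to e = (Σt_A − Σt_B) − (Σ(ρt)_A − Σ(ρt)_B) / ρ_m.
Σt_A = 26.48 km; Σt_B = 18.2 km; Σ(ρt)_A = 75285.6; Σ(ρt)_B = 51324 (in km·kg m⁻³).
e = (26.48 − 18.2) − (75285.6 − 51324) / 3380 = 1.19 km.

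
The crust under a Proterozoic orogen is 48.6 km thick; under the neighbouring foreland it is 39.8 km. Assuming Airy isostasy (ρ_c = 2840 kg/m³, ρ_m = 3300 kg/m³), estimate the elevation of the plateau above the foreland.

1.23 km

Excess crust Δ = 48.6 km − 39.8 km = 8.8 km, split between elevation h and root r with h + r = Δ.
Airy balance ρ_c h = (ρ_m − ρ_c) r gives r = h ρ_c/(ρ_m − ρ_c), so h (1 + ρ_c/(ρ_m − ρ_c)) = Δ, i.e. h = Δ (ρ_m − ρ_c)/ρ_m.
h = 8.8 km × 460/3300 = 1.23 km.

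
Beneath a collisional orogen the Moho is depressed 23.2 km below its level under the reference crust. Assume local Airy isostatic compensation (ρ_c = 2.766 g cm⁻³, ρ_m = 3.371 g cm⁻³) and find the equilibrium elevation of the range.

5.07 km

By Archimedes' principle applied to the lithosphere: ρ_c h = (ρ_m − ρ_c) r.
h = r (ρ_m − ρ_c) / ρ_c = 23.2 km × (3.371 − 2.766) / 2.766 = 5.07 km.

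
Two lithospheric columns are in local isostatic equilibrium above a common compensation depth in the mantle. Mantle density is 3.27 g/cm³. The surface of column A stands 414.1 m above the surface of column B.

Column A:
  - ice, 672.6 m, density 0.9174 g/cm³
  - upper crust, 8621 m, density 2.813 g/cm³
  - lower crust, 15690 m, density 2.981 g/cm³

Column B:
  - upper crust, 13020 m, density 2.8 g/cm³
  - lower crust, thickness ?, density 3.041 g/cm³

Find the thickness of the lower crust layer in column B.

11300 m

Take the compensation level at the base of the deeper column (depth z_c below the surface of column A) and equate Σ ρ_i t_i down to z_c; mantle fills any gap and the z_c terms cancel.
Column A: 672.6×0.9174 + 8621×2.813 + 15690×2.981 + (z_c − 24983.6)×3.27
Column B: 414.1×0 + 13020×2.8 + x×3.041 + (z_c − 414.1 − 13020 − x)×3.27
The z_c×3.27 term appears on both sides and cancels. Collect the known terms of each column as K = Σ(ρt)_known − 3.27 × (depth of known layers): K_A = 71639.8062 − 3.27×24983.6 = −10056.5658; K_B = 36456 − 3.27×(414.1 + 13020) = −7473.507.
Balance: K_A = K_B − x×(3.27 − 3.041), so x = (K_B − K_A)/(3.27 − 3.041) = 2583.06/0.229 = 11300 m.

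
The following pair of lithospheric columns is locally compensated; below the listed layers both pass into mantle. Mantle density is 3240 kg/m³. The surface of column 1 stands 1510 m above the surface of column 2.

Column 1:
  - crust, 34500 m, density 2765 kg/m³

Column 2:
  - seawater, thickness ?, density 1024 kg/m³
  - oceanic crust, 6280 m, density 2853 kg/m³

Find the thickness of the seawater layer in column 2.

Take the compensation level at the base of the deeper column (depth z_c below the surface of column 1) and equate Σ ρ_i t_i down to z_c; mantle fills any gap and the z_c terms cancel.
Column 1: 34500×2765 + (z_c − 34500)×3240
Column 2: 1510×0 + x×1024 + 6280×2853 + (z_c − 1510 − 6280 − x)×3240
The z_c×3240 term appears on both sides and cancels. Collect the known terms of each column as K = Σ(ρt)_known − 3240 × (depth of known layers): K_1 = 95392500 − 3240×34500 = −16387500; K_2 = 17916840 − 3240×(1510 + 6280) = −7322760.
Balance: K_1 = K_2 − x×(3240 − 1024), so x = (K_2 − K_1)/(3240 − 1024) = 9064740/2216 = 4090 m.

4090 m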